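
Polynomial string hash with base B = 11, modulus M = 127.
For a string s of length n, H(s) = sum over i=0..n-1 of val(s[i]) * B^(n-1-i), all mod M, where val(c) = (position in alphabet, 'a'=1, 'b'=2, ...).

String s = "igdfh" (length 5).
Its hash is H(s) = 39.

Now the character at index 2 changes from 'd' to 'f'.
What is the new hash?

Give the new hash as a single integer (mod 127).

val('d') = 4, val('f') = 6
Position k = 2, exponent = n-1-k = 2
B^2 mod M = 11^2 mod 127 = 121
Delta = (6 - 4) * 121 mod 127 = 115
New hash = (39 + 115) mod 127 = 27

Answer: 27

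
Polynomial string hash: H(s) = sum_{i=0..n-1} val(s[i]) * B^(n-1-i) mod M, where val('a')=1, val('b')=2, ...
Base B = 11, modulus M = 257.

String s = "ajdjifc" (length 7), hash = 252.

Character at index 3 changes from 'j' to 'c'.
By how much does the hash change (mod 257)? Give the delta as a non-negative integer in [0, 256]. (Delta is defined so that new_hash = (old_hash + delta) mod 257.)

Delta formula: (val(new) - val(old)) * B^(n-1-k) mod M
  val('c') - val('j') = 3 - 10 = -7
  B^(n-1-k) = 11^3 mod 257 = 46
  Delta = -7 * 46 mod 257 = 192

Answer: 192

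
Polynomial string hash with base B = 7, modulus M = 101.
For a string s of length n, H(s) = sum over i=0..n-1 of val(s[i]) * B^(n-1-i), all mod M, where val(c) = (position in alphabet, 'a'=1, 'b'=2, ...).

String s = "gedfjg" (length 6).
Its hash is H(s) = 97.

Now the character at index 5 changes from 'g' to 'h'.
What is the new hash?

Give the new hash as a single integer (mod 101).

val('g') = 7, val('h') = 8
Position k = 5, exponent = n-1-k = 0
B^0 mod M = 7^0 mod 101 = 1
Delta = (8 - 7) * 1 mod 101 = 1
New hash = (97 + 1) mod 101 = 98

Answer: 98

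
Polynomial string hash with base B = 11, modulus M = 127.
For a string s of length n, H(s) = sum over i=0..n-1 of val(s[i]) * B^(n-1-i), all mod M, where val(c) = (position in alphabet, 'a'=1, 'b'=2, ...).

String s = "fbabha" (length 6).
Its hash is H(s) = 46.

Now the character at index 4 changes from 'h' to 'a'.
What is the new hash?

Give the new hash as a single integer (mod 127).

val('h') = 8, val('a') = 1
Position k = 4, exponent = n-1-k = 1
B^1 mod M = 11^1 mod 127 = 11
Delta = (1 - 8) * 11 mod 127 = 50
New hash = (46 + 50) mod 127 = 96

Answer: 96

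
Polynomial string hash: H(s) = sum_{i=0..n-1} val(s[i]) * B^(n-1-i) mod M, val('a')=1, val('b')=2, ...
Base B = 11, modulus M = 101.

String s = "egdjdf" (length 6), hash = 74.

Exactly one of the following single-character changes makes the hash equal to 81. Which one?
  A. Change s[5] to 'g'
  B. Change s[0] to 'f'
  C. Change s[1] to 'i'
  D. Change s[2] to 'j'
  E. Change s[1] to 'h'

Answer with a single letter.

Answer: D

Derivation:
Option A: s[5]='f'->'g', delta=(7-6)*11^0 mod 101 = 1, hash=74+1 mod 101 = 75
Option B: s[0]='e'->'f', delta=(6-5)*11^5 mod 101 = 57, hash=74+57 mod 101 = 30
Option C: s[1]='g'->'i', delta=(9-7)*11^4 mod 101 = 93, hash=74+93 mod 101 = 66
Option D: s[2]='d'->'j', delta=(10-4)*11^3 mod 101 = 7, hash=74+7 mod 101 = 81 <-- target
Option E: s[1]='g'->'h', delta=(8-7)*11^4 mod 101 = 97, hash=74+97 mod 101 = 70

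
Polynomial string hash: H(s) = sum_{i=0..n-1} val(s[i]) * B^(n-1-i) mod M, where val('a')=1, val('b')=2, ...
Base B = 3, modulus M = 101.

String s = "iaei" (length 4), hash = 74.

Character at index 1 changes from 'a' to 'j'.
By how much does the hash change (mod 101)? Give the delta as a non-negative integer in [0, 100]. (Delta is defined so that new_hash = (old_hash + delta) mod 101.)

Delta formula: (val(new) - val(old)) * B^(n-1-k) mod M
  val('j') - val('a') = 10 - 1 = 9
  B^(n-1-k) = 3^2 mod 101 = 9
  Delta = 9 * 9 mod 101 = 81

Answer: 81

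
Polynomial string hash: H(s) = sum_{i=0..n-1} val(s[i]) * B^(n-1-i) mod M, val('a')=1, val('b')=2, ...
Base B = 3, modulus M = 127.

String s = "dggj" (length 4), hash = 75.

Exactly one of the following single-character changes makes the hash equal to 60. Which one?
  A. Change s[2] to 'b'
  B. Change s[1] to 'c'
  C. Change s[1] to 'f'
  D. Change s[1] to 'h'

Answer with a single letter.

Option A: s[2]='g'->'b', delta=(2-7)*3^1 mod 127 = 112, hash=75+112 mod 127 = 60 <-- target
Option B: s[1]='g'->'c', delta=(3-7)*3^2 mod 127 = 91, hash=75+91 mod 127 = 39
Option C: s[1]='g'->'f', delta=(6-7)*3^2 mod 127 = 118, hash=75+118 mod 127 = 66
Option D: s[1]='g'->'h', delta=(8-7)*3^2 mod 127 = 9, hash=75+9 mod 127 = 84

Answer: A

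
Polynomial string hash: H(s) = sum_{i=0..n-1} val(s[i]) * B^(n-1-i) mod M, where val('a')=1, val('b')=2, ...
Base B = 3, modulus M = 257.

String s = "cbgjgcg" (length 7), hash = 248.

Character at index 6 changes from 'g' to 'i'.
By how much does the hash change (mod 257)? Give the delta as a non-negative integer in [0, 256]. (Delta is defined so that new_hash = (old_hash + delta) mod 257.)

Delta formula: (val(new) - val(old)) * B^(n-1-k) mod M
  val('i') - val('g') = 9 - 7 = 2
  B^(n-1-k) = 3^0 mod 257 = 1
  Delta = 2 * 1 mod 257 = 2

Answer: 2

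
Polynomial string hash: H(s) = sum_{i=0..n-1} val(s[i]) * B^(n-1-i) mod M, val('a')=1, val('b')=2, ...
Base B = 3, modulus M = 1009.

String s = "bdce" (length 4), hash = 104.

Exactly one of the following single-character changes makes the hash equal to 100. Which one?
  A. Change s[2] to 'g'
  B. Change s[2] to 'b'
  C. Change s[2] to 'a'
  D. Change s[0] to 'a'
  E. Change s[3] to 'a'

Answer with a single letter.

Option A: s[2]='c'->'g', delta=(7-3)*3^1 mod 1009 = 12, hash=104+12 mod 1009 = 116
Option B: s[2]='c'->'b', delta=(2-3)*3^1 mod 1009 = 1006, hash=104+1006 mod 1009 = 101
Option C: s[2]='c'->'a', delta=(1-3)*3^1 mod 1009 = 1003, hash=104+1003 mod 1009 = 98
Option D: s[0]='b'->'a', delta=(1-2)*3^3 mod 1009 = 982, hash=104+982 mod 1009 = 77
Option E: s[3]='e'->'a', delta=(1-5)*3^0 mod 1009 = 1005, hash=104+1005 mod 1009 = 100 <-- target

Answer: E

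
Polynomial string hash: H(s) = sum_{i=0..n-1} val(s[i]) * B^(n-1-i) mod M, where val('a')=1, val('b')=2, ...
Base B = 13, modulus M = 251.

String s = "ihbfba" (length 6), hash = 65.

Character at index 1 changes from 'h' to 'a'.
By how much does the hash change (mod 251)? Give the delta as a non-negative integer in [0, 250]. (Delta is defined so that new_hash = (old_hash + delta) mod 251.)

Delta formula: (val(new) - val(old)) * B^(n-1-k) mod M
  val('a') - val('h') = 1 - 8 = -7
  B^(n-1-k) = 13^4 mod 251 = 198
  Delta = -7 * 198 mod 251 = 120

Answer: 120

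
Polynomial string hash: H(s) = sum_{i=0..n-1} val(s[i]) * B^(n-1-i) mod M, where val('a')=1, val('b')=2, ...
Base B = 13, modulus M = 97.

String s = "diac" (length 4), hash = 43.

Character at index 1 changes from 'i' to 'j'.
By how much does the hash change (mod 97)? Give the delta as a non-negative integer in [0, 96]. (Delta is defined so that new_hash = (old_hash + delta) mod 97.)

Delta formula: (val(new) - val(old)) * B^(n-1-k) mod M
  val('j') - val('i') = 10 - 9 = 1
  B^(n-1-k) = 13^2 mod 97 = 72
  Delta = 1 * 72 mod 97 = 72

Answer: 72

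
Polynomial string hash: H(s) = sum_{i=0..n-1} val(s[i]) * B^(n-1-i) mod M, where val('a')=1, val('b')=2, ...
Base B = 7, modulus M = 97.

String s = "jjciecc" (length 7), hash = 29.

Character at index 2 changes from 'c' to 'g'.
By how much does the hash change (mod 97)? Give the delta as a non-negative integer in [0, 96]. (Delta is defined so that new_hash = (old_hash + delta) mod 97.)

Answer: 1

Derivation:
Delta formula: (val(new) - val(old)) * B^(n-1-k) mod M
  val('g') - val('c') = 7 - 3 = 4
  B^(n-1-k) = 7^4 mod 97 = 73
  Delta = 4 * 73 mod 97 = 1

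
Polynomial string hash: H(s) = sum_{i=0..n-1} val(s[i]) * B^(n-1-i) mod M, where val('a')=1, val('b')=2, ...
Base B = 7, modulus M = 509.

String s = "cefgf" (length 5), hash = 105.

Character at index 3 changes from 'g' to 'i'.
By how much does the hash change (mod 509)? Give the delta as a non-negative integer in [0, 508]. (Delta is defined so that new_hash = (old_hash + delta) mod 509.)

Answer: 14

Derivation:
Delta formula: (val(new) - val(old)) * B^(n-1-k) mod M
  val('i') - val('g') = 9 - 7 = 2
  B^(n-1-k) = 7^1 mod 509 = 7
  Delta = 2 * 7 mod 509 = 14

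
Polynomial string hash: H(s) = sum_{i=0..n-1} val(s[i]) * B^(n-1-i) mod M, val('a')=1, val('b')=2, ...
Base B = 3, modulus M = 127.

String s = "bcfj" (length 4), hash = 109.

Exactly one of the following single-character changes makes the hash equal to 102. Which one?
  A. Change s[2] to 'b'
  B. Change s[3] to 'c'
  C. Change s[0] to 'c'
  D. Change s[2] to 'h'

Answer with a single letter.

Answer: B

Derivation:
Option A: s[2]='f'->'b', delta=(2-6)*3^1 mod 127 = 115, hash=109+115 mod 127 = 97
Option B: s[3]='j'->'c', delta=(3-10)*3^0 mod 127 = 120, hash=109+120 mod 127 = 102 <-- target
Option C: s[0]='b'->'c', delta=(3-2)*3^3 mod 127 = 27, hash=109+27 mod 127 = 9
Option D: s[2]='f'->'h', delta=(8-6)*3^1 mod 127 = 6, hash=109+6 mod 127 = 115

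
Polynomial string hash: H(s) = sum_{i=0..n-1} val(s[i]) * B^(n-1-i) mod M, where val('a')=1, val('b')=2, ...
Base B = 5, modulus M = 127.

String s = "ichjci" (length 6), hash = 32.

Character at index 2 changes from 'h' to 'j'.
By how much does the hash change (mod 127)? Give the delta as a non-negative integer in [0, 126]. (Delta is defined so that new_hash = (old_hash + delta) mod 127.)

Answer: 123

Derivation:
Delta formula: (val(new) - val(old)) * B^(n-1-k) mod M
  val('j') - val('h') = 10 - 8 = 2
  B^(n-1-k) = 5^3 mod 127 = 125
  Delta = 2 * 125 mod 127 = 123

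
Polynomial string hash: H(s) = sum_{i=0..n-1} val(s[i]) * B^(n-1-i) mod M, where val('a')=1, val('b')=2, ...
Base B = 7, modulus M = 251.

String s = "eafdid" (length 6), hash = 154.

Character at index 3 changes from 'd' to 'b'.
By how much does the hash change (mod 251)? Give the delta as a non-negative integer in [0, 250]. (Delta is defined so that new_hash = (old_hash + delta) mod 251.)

Answer: 153

Derivation:
Delta formula: (val(new) - val(old)) * B^(n-1-k) mod M
  val('b') - val('d') = 2 - 4 = -2
  B^(n-1-k) = 7^2 mod 251 = 49
  Delta = -2 * 49 mod 251 = 153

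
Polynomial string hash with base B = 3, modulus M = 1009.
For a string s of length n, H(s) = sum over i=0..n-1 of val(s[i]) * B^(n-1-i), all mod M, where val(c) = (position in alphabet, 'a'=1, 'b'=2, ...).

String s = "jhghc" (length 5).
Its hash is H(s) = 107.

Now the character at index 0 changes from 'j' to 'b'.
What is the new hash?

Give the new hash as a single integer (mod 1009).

val('j') = 10, val('b') = 2
Position k = 0, exponent = n-1-k = 4
B^4 mod M = 3^4 mod 1009 = 81
Delta = (2 - 10) * 81 mod 1009 = 361
New hash = (107 + 361) mod 1009 = 468

Answer: 468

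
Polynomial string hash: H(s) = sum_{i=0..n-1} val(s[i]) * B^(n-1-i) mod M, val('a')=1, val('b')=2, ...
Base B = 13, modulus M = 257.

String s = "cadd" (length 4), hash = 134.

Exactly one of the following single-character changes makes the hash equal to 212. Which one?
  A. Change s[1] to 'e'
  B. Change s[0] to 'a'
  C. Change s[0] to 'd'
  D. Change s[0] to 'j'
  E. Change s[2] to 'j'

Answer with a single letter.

Answer: E

Derivation:
Option A: s[1]='a'->'e', delta=(5-1)*13^2 mod 257 = 162, hash=134+162 mod 257 = 39
Option B: s[0]='c'->'a', delta=(1-3)*13^3 mod 257 = 232, hash=134+232 mod 257 = 109
Option C: s[0]='c'->'d', delta=(4-3)*13^3 mod 257 = 141, hash=134+141 mod 257 = 18
Option D: s[0]='c'->'j', delta=(10-3)*13^3 mod 257 = 216, hash=134+216 mod 257 = 93
Option E: s[2]='d'->'j', delta=(10-4)*13^1 mod 257 = 78, hash=134+78 mod 257 = 212 <-- target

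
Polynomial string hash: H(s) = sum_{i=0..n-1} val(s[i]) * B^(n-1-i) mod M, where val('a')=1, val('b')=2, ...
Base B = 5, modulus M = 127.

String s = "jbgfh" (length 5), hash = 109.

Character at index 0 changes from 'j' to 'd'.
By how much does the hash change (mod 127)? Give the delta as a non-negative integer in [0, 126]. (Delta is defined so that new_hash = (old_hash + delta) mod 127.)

Answer: 60

Derivation:
Delta formula: (val(new) - val(old)) * B^(n-1-k) mod M
  val('d') - val('j') = 4 - 10 = -6
  B^(n-1-k) = 5^4 mod 127 = 117
  Delta = -6 * 117 mod 127 = 60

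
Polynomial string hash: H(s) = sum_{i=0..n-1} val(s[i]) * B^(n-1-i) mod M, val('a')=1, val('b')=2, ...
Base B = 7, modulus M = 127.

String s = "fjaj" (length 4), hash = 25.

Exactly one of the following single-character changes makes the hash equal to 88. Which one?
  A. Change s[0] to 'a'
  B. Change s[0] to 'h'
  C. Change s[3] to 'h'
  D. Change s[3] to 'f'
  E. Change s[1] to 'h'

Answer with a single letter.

Option A: s[0]='f'->'a', delta=(1-6)*7^3 mod 127 = 63, hash=25+63 mod 127 = 88 <-- target
Option B: s[0]='f'->'h', delta=(8-6)*7^3 mod 127 = 51, hash=25+51 mod 127 = 76
Option C: s[3]='j'->'h', delta=(8-10)*7^0 mod 127 = 125, hash=25+125 mod 127 = 23
Option D: s[3]='j'->'f', delta=(6-10)*7^0 mod 127 = 123, hash=25+123 mod 127 = 21
Option E: s[1]='j'->'h', delta=(8-10)*7^2 mod 127 = 29, hash=25+29 mod 127 = 54

Answer: A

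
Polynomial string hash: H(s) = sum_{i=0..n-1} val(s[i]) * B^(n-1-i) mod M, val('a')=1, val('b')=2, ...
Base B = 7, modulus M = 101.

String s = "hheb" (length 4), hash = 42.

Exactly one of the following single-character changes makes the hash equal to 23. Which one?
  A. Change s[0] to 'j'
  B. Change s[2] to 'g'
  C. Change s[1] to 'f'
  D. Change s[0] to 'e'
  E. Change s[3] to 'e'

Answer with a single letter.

Answer: D

Derivation:
Option A: s[0]='h'->'j', delta=(10-8)*7^3 mod 101 = 80, hash=42+80 mod 101 = 21
Option B: s[2]='e'->'g', delta=(7-5)*7^1 mod 101 = 14, hash=42+14 mod 101 = 56
Option C: s[1]='h'->'f', delta=(6-8)*7^2 mod 101 = 3, hash=42+3 mod 101 = 45
Option D: s[0]='h'->'e', delta=(5-8)*7^3 mod 101 = 82, hash=42+82 mod 101 = 23 <-- target
Option E: s[3]='b'->'e', delta=(5-2)*7^0 mod 101 = 3, hash=42+3 mod 101 = 45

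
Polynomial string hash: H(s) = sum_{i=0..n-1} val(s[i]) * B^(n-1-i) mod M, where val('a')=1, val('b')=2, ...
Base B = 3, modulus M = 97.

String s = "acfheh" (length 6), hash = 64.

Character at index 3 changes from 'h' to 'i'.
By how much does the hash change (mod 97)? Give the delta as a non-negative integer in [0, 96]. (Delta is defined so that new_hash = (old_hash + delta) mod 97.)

Answer: 9

Derivation:
Delta formula: (val(new) - val(old)) * B^(n-1-k) mod M
  val('i') - val('h') = 9 - 8 = 1
  B^(n-1-k) = 3^2 mod 97 = 9
  Delta = 1 * 9 mod 97 = 9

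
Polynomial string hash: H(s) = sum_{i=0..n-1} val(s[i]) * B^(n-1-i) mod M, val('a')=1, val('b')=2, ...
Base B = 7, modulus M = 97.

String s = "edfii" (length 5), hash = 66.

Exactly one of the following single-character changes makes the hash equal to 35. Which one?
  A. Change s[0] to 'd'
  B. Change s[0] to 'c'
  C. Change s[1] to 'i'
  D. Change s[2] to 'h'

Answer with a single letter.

Option A: s[0]='e'->'d', delta=(4-5)*7^4 mod 97 = 24, hash=66+24 mod 97 = 90
Option B: s[0]='e'->'c', delta=(3-5)*7^4 mod 97 = 48, hash=66+48 mod 97 = 17
Option C: s[1]='d'->'i', delta=(9-4)*7^3 mod 97 = 66, hash=66+66 mod 97 = 35 <-- target
Option D: s[2]='f'->'h', delta=(8-6)*7^2 mod 97 = 1, hash=66+1 mod 97 = 67

Answer: C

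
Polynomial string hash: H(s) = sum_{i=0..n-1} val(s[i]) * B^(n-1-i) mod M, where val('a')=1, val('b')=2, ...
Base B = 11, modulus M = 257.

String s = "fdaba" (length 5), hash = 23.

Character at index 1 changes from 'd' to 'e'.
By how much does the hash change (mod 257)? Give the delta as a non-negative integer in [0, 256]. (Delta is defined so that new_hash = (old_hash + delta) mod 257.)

Delta formula: (val(new) - val(old)) * B^(n-1-k) mod M
  val('e') - val('d') = 5 - 4 = 1
  B^(n-1-k) = 11^3 mod 257 = 46
  Delta = 1 * 46 mod 257 = 46

Answer: 46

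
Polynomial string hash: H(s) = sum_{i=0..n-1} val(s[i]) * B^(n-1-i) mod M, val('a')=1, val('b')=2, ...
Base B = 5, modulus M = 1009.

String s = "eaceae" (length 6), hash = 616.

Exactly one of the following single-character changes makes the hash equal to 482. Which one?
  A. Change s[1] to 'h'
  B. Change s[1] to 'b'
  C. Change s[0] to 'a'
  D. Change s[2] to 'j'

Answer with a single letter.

Option A: s[1]='a'->'h', delta=(8-1)*5^4 mod 1009 = 339, hash=616+339 mod 1009 = 955
Option B: s[1]='a'->'b', delta=(2-1)*5^4 mod 1009 = 625, hash=616+625 mod 1009 = 232
Option C: s[0]='e'->'a', delta=(1-5)*5^5 mod 1009 = 617, hash=616+617 mod 1009 = 224
Option D: s[2]='c'->'j', delta=(10-3)*5^3 mod 1009 = 875, hash=616+875 mod 1009 = 482 <-- target

Answer: D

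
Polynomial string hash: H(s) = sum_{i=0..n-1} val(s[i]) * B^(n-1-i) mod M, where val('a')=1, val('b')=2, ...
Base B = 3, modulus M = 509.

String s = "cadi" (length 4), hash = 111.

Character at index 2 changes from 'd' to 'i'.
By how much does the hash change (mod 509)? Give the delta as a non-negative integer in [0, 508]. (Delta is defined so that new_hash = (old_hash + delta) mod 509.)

Answer: 15

Derivation:
Delta formula: (val(new) - val(old)) * B^(n-1-k) mod M
  val('i') - val('d') = 9 - 4 = 5
  B^(n-1-k) = 3^1 mod 509 = 3
  Delta = 5 * 3 mod 509 = 15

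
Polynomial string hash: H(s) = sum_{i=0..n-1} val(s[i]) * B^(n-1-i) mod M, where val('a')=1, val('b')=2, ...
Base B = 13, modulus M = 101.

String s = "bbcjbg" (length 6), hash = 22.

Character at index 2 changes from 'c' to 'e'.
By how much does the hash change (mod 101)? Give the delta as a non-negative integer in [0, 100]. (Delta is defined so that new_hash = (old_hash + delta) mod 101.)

Answer: 51

Derivation:
Delta formula: (val(new) - val(old)) * B^(n-1-k) mod M
  val('e') - val('c') = 5 - 3 = 2
  B^(n-1-k) = 13^3 mod 101 = 76
  Delta = 2 * 76 mod 101 = 51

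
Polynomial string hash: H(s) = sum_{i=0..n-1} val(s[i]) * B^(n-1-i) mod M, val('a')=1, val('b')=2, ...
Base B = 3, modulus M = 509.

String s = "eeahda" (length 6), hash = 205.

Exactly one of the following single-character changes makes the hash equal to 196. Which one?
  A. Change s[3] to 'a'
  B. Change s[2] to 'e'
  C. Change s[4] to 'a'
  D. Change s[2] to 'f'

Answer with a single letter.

Option A: s[3]='h'->'a', delta=(1-8)*3^2 mod 509 = 446, hash=205+446 mod 509 = 142
Option B: s[2]='a'->'e', delta=(5-1)*3^3 mod 509 = 108, hash=205+108 mod 509 = 313
Option C: s[4]='d'->'a', delta=(1-4)*3^1 mod 509 = 500, hash=205+500 mod 509 = 196 <-- target
Option D: s[2]='a'->'f', delta=(6-1)*3^3 mod 509 = 135, hash=205+135 mod 509 = 340

Answer: C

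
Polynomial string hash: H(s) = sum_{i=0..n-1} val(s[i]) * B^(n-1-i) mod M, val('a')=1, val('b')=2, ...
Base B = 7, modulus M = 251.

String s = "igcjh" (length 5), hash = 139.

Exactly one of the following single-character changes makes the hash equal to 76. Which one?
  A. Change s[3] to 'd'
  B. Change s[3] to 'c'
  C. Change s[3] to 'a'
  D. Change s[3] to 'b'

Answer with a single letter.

Answer: C

Derivation:
Option A: s[3]='j'->'d', delta=(4-10)*7^1 mod 251 = 209, hash=139+209 mod 251 = 97
Option B: s[3]='j'->'c', delta=(3-10)*7^1 mod 251 = 202, hash=139+202 mod 251 = 90
Option C: s[3]='j'->'a', delta=(1-10)*7^1 mod 251 = 188, hash=139+188 mod 251 = 76 <-- target
Option D: s[3]='j'->'b', delta=(2-10)*7^1 mod 251 = 195, hash=139+195 mod 251 = 83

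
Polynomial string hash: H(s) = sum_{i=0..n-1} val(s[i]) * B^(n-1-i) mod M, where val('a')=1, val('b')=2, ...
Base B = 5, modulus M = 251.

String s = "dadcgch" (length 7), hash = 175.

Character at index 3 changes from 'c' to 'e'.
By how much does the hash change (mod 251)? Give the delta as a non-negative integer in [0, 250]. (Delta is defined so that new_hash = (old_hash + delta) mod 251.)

Answer: 250

Derivation:
Delta formula: (val(new) - val(old)) * B^(n-1-k) mod M
  val('e') - val('c') = 5 - 3 = 2
  B^(n-1-k) = 5^3 mod 251 = 125
  Delta = 2 * 125 mod 251 = 250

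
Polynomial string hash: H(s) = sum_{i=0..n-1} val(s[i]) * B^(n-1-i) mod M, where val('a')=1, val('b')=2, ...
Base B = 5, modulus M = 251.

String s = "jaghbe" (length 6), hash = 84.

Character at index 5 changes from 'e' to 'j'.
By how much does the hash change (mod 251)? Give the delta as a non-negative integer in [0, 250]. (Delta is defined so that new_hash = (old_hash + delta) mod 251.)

Answer: 5

Derivation:
Delta formula: (val(new) - val(old)) * B^(n-1-k) mod M
  val('j') - val('e') = 10 - 5 = 5
  B^(n-1-k) = 5^0 mod 251 = 1
  Delta = 5 * 1 mod 251 = 5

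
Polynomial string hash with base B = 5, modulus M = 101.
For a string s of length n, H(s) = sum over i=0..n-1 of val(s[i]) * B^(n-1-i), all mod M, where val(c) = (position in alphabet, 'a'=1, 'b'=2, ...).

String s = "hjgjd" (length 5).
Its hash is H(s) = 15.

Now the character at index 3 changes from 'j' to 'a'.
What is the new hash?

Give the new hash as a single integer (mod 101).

Answer: 71

Derivation:
val('j') = 10, val('a') = 1
Position k = 3, exponent = n-1-k = 1
B^1 mod M = 5^1 mod 101 = 5
Delta = (1 - 10) * 5 mod 101 = 56
New hash = (15 + 56) mod 101 = 71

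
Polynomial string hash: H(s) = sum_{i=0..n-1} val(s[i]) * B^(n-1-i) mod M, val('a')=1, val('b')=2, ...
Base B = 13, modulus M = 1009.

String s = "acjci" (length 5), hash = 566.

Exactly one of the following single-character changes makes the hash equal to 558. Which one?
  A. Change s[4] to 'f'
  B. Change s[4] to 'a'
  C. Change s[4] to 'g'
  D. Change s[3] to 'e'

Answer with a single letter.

Answer: B

Derivation:
Option A: s[4]='i'->'f', delta=(6-9)*13^0 mod 1009 = 1006, hash=566+1006 mod 1009 = 563
Option B: s[4]='i'->'a', delta=(1-9)*13^0 mod 1009 = 1001, hash=566+1001 mod 1009 = 558 <-- target
Option C: s[4]='i'->'g', delta=(7-9)*13^0 mod 1009 = 1007, hash=566+1007 mod 1009 = 564
Option D: s[3]='c'->'e', delta=(5-3)*13^1 mod 1009 = 26, hash=566+26 mod 1009 = 592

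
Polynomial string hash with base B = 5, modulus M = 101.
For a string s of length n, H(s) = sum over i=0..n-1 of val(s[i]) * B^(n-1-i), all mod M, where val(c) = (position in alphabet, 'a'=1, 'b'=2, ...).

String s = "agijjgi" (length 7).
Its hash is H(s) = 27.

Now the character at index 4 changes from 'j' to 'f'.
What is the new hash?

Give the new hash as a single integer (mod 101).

Answer: 28

Derivation:
val('j') = 10, val('f') = 6
Position k = 4, exponent = n-1-k = 2
B^2 mod M = 5^2 mod 101 = 25
Delta = (6 - 10) * 25 mod 101 = 1
New hash = (27 + 1) mod 101 = 28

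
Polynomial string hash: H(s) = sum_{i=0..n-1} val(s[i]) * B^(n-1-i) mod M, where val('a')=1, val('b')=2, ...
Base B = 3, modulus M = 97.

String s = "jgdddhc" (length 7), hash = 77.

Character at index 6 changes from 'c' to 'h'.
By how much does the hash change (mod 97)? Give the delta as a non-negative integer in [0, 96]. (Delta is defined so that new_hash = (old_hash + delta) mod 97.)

Answer: 5

Derivation:
Delta formula: (val(new) - val(old)) * B^(n-1-k) mod M
  val('h') - val('c') = 8 - 3 = 5
  B^(n-1-k) = 3^0 mod 97 = 1
  Delta = 5 * 1 mod 97 = 5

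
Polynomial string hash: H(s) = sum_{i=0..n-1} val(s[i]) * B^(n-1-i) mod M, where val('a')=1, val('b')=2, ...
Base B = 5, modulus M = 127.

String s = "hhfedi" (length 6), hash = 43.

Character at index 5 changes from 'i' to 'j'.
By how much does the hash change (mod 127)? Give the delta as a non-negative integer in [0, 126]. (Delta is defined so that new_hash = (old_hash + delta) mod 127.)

Answer: 1

Derivation:
Delta formula: (val(new) - val(old)) * B^(n-1-k) mod M
  val('j') - val('i') = 10 - 9 = 1
  B^(n-1-k) = 5^0 mod 127 = 1
  Delta = 1 * 1 mod 127 = 1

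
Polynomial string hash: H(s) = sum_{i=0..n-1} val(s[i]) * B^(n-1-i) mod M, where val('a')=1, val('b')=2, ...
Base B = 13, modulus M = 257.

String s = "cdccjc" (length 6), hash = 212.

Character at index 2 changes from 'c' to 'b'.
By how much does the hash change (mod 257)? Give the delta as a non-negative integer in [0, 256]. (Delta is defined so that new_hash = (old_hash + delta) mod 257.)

Delta formula: (val(new) - val(old)) * B^(n-1-k) mod M
  val('b') - val('c') = 2 - 3 = -1
  B^(n-1-k) = 13^3 mod 257 = 141
  Delta = -1 * 141 mod 257 = 116

Answer: 116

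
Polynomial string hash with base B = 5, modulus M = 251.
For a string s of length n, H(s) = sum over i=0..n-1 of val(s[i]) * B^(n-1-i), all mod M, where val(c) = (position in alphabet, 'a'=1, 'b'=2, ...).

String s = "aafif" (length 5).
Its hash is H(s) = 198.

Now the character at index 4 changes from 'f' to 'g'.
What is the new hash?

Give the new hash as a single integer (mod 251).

val('f') = 6, val('g') = 7
Position k = 4, exponent = n-1-k = 0
B^0 mod M = 5^0 mod 251 = 1
Delta = (7 - 6) * 1 mod 251 = 1
New hash = (198 + 1) mod 251 = 199

Answer: 199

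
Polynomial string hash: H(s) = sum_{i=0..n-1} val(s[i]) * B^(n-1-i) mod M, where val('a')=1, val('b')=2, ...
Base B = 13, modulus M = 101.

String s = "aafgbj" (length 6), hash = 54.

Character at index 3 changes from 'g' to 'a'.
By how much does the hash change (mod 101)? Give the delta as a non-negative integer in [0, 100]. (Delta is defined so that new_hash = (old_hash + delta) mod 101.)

Answer: 97

Derivation:
Delta formula: (val(new) - val(old)) * B^(n-1-k) mod M
  val('a') - val('g') = 1 - 7 = -6
  B^(n-1-k) = 13^2 mod 101 = 68
  Delta = -6 * 68 mod 101 = 97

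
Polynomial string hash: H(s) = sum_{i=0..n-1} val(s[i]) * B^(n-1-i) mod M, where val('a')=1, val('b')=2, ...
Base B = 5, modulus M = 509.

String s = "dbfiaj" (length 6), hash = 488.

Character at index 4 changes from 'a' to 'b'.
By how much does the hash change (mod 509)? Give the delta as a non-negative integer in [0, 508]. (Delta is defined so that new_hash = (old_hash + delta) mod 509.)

Delta formula: (val(new) - val(old)) * B^(n-1-k) mod M
  val('b') - val('a') = 2 - 1 = 1
  B^(n-1-k) = 5^1 mod 509 = 5
  Delta = 1 * 5 mod 509 = 5

Answer: 5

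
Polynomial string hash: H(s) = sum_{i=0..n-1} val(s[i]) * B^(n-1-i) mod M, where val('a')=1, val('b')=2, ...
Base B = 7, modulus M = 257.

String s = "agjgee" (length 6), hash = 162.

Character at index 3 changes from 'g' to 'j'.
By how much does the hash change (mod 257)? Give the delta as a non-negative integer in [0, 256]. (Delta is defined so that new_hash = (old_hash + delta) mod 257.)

Delta formula: (val(new) - val(old)) * B^(n-1-k) mod M
  val('j') - val('g') = 10 - 7 = 3
  B^(n-1-k) = 7^2 mod 257 = 49
  Delta = 3 * 49 mod 257 = 147

Answer: 147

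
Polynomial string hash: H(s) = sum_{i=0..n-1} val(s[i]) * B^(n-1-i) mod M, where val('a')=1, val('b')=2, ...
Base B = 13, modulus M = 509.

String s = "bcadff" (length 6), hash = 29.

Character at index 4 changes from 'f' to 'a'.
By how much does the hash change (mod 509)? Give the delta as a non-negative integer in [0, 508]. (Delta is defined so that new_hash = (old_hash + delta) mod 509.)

Answer: 444

Derivation:
Delta formula: (val(new) - val(old)) * B^(n-1-k) mod M
  val('a') - val('f') = 1 - 6 = -5
  B^(n-1-k) = 13^1 mod 509 = 13
  Delta = -5 * 13 mod 509 = 444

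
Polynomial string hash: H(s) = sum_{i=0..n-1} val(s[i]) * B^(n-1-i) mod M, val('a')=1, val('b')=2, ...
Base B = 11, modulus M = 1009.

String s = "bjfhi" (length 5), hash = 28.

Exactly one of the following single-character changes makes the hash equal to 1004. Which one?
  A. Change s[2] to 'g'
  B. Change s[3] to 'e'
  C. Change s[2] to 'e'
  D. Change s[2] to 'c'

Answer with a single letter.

Answer: B

Derivation:
Option A: s[2]='f'->'g', delta=(7-6)*11^2 mod 1009 = 121, hash=28+121 mod 1009 = 149
Option B: s[3]='h'->'e', delta=(5-8)*11^1 mod 1009 = 976, hash=28+976 mod 1009 = 1004 <-- target
Option C: s[2]='f'->'e', delta=(5-6)*11^2 mod 1009 = 888, hash=28+888 mod 1009 = 916
Option D: s[2]='f'->'c', delta=(3-6)*11^2 mod 1009 = 646, hash=28+646 mod 1009 = 674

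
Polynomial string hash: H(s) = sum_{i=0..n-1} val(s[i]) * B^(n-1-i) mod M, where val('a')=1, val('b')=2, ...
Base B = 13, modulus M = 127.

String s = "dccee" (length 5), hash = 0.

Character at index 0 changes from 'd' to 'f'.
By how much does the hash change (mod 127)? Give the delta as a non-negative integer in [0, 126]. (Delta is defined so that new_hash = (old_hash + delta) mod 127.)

Answer: 99

Derivation:
Delta formula: (val(new) - val(old)) * B^(n-1-k) mod M
  val('f') - val('d') = 6 - 4 = 2
  B^(n-1-k) = 13^4 mod 127 = 113
  Delta = 2 * 113 mod 127 = 99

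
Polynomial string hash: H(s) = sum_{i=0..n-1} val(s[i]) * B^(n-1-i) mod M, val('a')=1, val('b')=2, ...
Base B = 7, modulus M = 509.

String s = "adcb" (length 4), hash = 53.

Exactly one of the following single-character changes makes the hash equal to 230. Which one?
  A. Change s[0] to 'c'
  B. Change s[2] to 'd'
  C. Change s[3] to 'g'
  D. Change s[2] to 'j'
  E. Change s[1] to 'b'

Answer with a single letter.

Option A: s[0]='a'->'c', delta=(3-1)*7^3 mod 509 = 177, hash=53+177 mod 509 = 230 <-- target
Option B: s[2]='c'->'d', delta=(4-3)*7^1 mod 509 = 7, hash=53+7 mod 509 = 60
Option C: s[3]='b'->'g', delta=(7-2)*7^0 mod 509 = 5, hash=53+5 mod 509 = 58
Option D: s[2]='c'->'j', delta=(10-3)*7^1 mod 509 = 49, hash=53+49 mod 509 = 102
Option E: s[1]='d'->'b', delta=(2-4)*7^2 mod 509 = 411, hash=53+411 mod 509 = 464

Answer: A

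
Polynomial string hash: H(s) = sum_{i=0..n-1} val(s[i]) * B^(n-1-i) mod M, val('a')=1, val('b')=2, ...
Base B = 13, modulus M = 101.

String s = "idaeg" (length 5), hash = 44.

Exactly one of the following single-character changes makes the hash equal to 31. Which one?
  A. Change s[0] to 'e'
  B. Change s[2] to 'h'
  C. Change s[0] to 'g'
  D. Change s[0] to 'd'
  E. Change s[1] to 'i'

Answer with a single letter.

Answer: A

Derivation:
Option A: s[0]='i'->'e', delta=(5-9)*13^4 mod 101 = 88, hash=44+88 mod 101 = 31 <-- target
Option B: s[2]='a'->'h', delta=(8-1)*13^2 mod 101 = 72, hash=44+72 mod 101 = 15
Option C: s[0]='i'->'g', delta=(7-9)*13^4 mod 101 = 44, hash=44+44 mod 101 = 88
Option D: s[0]='i'->'d', delta=(4-9)*13^4 mod 101 = 9, hash=44+9 mod 101 = 53
Option E: s[1]='d'->'i', delta=(9-4)*13^3 mod 101 = 77, hash=44+77 mod 101 = 20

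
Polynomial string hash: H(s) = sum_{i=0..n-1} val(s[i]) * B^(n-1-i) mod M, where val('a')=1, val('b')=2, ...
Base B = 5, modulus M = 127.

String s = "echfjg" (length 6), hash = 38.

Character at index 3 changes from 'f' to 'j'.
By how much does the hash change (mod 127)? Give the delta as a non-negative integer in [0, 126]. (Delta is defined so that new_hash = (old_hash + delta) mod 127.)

Delta formula: (val(new) - val(old)) * B^(n-1-k) mod M
  val('j') - val('f') = 10 - 6 = 4
  B^(n-1-k) = 5^2 mod 127 = 25
  Delta = 4 * 25 mod 127 = 100

Answer: 100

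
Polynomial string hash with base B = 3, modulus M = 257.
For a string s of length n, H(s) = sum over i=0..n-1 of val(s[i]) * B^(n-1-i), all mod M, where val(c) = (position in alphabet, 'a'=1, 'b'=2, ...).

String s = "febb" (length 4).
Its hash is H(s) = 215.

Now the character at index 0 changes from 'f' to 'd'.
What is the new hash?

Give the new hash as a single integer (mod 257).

Answer: 161

Derivation:
val('f') = 6, val('d') = 4
Position k = 0, exponent = n-1-k = 3
B^3 mod M = 3^3 mod 257 = 27
Delta = (4 - 6) * 27 mod 257 = 203
New hash = (215 + 203) mod 257 = 161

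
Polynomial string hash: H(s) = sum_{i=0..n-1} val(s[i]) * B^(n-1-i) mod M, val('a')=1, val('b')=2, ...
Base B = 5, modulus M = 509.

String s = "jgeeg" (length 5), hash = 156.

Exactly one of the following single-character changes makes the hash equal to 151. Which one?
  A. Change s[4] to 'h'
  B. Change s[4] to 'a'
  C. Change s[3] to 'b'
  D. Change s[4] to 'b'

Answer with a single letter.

Option A: s[4]='g'->'h', delta=(8-7)*5^0 mod 509 = 1, hash=156+1 mod 509 = 157
Option B: s[4]='g'->'a', delta=(1-7)*5^0 mod 509 = 503, hash=156+503 mod 509 = 150
Option C: s[3]='e'->'b', delta=(2-5)*5^1 mod 509 = 494, hash=156+494 mod 509 = 141
Option D: s[4]='g'->'b', delta=(2-7)*5^0 mod 509 = 504, hash=156+504 mod 509 = 151 <-- target

Answer: D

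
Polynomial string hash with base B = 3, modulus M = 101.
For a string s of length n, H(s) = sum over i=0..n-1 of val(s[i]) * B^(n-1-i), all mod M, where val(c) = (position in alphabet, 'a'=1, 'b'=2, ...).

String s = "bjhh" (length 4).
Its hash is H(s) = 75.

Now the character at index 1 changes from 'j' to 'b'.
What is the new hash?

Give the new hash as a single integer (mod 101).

val('j') = 10, val('b') = 2
Position k = 1, exponent = n-1-k = 2
B^2 mod M = 3^2 mod 101 = 9
Delta = (2 - 10) * 9 mod 101 = 29
New hash = (75 + 29) mod 101 = 3

Answer: 3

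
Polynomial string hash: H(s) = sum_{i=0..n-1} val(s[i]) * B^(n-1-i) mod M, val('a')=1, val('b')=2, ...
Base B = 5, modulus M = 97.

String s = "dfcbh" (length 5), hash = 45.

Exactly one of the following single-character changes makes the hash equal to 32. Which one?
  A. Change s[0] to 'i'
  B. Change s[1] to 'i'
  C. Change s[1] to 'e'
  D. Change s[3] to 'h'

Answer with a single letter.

Answer: B

Derivation:
Option A: s[0]='d'->'i', delta=(9-4)*5^4 mod 97 = 21, hash=45+21 mod 97 = 66
Option B: s[1]='f'->'i', delta=(9-6)*5^3 mod 97 = 84, hash=45+84 mod 97 = 32 <-- target
Option C: s[1]='f'->'e', delta=(5-6)*5^3 mod 97 = 69, hash=45+69 mod 97 = 17
Option D: s[3]='b'->'h', delta=(8-2)*5^1 mod 97 = 30, hash=45+30 mod 97 = 75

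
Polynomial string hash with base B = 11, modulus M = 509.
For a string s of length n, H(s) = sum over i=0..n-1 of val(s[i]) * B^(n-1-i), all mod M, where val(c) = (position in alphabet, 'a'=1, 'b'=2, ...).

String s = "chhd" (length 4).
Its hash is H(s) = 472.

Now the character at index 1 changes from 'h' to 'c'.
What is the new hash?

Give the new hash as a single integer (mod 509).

val('h') = 8, val('c') = 3
Position k = 1, exponent = n-1-k = 2
B^2 mod M = 11^2 mod 509 = 121
Delta = (3 - 8) * 121 mod 509 = 413
New hash = (472 + 413) mod 509 = 376

Answer: 376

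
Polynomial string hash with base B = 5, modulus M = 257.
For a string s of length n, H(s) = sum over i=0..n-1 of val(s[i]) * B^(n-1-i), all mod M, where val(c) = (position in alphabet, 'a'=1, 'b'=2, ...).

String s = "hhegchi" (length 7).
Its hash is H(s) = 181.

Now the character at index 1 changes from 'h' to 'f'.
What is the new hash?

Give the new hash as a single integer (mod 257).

Answer: 99

Derivation:
val('h') = 8, val('f') = 6
Position k = 1, exponent = n-1-k = 5
B^5 mod M = 5^5 mod 257 = 41
Delta = (6 - 8) * 41 mod 257 = 175
New hash = (181 + 175) mod 257 = 99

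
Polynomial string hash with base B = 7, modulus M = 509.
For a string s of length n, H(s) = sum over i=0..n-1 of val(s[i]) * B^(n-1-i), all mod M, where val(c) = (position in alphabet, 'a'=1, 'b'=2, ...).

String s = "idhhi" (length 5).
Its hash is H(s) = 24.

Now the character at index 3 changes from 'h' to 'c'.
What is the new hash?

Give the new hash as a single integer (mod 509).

Answer: 498

Derivation:
val('h') = 8, val('c') = 3
Position k = 3, exponent = n-1-k = 1
B^1 mod M = 7^1 mod 509 = 7
Delta = (3 - 8) * 7 mod 509 = 474
New hash = (24 + 474) mod 509 = 498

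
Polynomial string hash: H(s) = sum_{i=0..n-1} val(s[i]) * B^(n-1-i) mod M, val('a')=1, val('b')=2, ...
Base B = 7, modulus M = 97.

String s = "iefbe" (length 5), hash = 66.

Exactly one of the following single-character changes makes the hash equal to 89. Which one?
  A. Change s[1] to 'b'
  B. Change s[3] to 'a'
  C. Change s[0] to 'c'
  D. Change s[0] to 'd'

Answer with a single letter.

Option A: s[1]='e'->'b', delta=(2-5)*7^3 mod 97 = 38, hash=66+38 mod 97 = 7
Option B: s[3]='b'->'a', delta=(1-2)*7^1 mod 97 = 90, hash=66+90 mod 97 = 59
Option C: s[0]='i'->'c', delta=(3-9)*7^4 mod 97 = 47, hash=66+47 mod 97 = 16
Option D: s[0]='i'->'d', delta=(4-9)*7^4 mod 97 = 23, hash=66+23 mod 97 = 89 <-- target

Answer: D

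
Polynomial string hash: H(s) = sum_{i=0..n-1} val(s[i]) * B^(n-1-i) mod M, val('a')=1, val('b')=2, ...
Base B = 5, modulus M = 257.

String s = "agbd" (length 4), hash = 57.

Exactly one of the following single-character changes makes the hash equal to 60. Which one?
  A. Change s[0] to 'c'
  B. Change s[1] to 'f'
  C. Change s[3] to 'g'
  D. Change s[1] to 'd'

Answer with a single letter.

Option A: s[0]='a'->'c', delta=(3-1)*5^3 mod 257 = 250, hash=57+250 mod 257 = 50
Option B: s[1]='g'->'f', delta=(6-7)*5^2 mod 257 = 232, hash=57+232 mod 257 = 32
Option C: s[3]='d'->'g', delta=(7-4)*5^0 mod 257 = 3, hash=57+3 mod 257 = 60 <-- target
Option D: s[1]='g'->'d', delta=(4-7)*5^2 mod 257 = 182, hash=57+182 mod 257 = 239

Answer: C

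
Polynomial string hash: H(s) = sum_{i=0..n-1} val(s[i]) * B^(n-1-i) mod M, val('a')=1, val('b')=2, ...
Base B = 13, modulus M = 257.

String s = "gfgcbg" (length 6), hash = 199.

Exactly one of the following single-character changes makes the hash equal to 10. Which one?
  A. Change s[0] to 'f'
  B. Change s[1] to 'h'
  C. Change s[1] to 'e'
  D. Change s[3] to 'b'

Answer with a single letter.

Answer: B

Derivation:
Option A: s[0]='g'->'f', delta=(6-7)*13^5 mod 257 = 72, hash=199+72 mod 257 = 14
Option B: s[1]='f'->'h', delta=(8-6)*13^4 mod 257 = 68, hash=199+68 mod 257 = 10 <-- target
Option C: s[1]='f'->'e', delta=(5-6)*13^4 mod 257 = 223, hash=199+223 mod 257 = 165
Option D: s[3]='c'->'b', delta=(2-3)*13^2 mod 257 = 88, hash=199+88 mod 257 = 30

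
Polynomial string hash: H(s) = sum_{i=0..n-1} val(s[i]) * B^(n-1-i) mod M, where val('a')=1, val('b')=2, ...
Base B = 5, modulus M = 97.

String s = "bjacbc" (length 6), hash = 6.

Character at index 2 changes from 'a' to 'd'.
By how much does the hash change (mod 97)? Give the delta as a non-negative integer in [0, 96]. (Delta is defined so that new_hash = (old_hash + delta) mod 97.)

Delta formula: (val(new) - val(old)) * B^(n-1-k) mod M
  val('d') - val('a') = 4 - 1 = 3
  B^(n-1-k) = 5^3 mod 97 = 28
  Delta = 3 * 28 mod 97 = 84

Answer: 84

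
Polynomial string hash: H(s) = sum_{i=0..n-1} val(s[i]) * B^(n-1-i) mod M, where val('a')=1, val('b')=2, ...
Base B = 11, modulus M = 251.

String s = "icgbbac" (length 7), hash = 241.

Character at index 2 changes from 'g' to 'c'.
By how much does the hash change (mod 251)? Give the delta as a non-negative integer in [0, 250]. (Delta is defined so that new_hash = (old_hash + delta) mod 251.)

Delta formula: (val(new) - val(old)) * B^(n-1-k) mod M
  val('c') - val('g') = 3 - 7 = -4
  B^(n-1-k) = 11^4 mod 251 = 83
  Delta = -4 * 83 mod 251 = 170

Answer: 170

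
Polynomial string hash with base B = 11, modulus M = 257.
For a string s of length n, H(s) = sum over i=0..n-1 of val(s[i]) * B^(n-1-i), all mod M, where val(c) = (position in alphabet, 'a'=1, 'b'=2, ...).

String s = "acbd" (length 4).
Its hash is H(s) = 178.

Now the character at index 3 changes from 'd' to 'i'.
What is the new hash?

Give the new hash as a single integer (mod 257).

Answer: 183

Derivation:
val('d') = 4, val('i') = 9
Position k = 3, exponent = n-1-k = 0
B^0 mod M = 11^0 mod 257 = 1
Delta = (9 - 4) * 1 mod 257 = 5
New hash = (178 + 5) mod 257 = 183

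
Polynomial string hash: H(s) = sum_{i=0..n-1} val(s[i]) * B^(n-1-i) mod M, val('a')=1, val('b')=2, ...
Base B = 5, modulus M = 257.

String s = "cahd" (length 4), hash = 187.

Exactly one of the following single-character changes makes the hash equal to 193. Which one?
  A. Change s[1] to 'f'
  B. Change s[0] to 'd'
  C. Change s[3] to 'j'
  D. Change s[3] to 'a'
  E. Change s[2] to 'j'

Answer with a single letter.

Option A: s[1]='a'->'f', delta=(6-1)*5^2 mod 257 = 125, hash=187+125 mod 257 = 55
Option B: s[0]='c'->'d', delta=(4-3)*5^3 mod 257 = 125, hash=187+125 mod 257 = 55
Option C: s[3]='d'->'j', delta=(10-4)*5^0 mod 257 = 6, hash=187+6 mod 257 = 193 <-- target
Option D: s[3]='d'->'a', delta=(1-4)*5^0 mod 257 = 254, hash=187+254 mod 257 = 184
Option E: s[2]='h'->'j', delta=(10-8)*5^1 mod 257 = 10, hash=187+10 mod 257 = 197

Answer: C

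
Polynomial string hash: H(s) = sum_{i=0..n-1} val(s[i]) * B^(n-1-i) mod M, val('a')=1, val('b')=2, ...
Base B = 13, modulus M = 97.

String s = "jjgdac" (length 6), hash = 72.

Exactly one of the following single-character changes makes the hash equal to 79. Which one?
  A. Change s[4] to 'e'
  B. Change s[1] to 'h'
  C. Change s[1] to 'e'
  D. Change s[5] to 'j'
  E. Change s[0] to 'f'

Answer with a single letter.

Answer: D

Derivation:
Option A: s[4]='a'->'e', delta=(5-1)*13^1 mod 97 = 52, hash=72+52 mod 97 = 27
Option B: s[1]='j'->'h', delta=(8-10)*13^4 mod 97 = 11, hash=72+11 mod 97 = 83
Option C: s[1]='j'->'e', delta=(5-10)*13^4 mod 97 = 76, hash=72+76 mod 97 = 51
Option D: s[5]='c'->'j', delta=(10-3)*13^0 mod 97 = 7, hash=72+7 mod 97 = 79 <-- target
Option E: s[0]='j'->'f', delta=(6-10)*13^5 mod 97 = 92, hash=72+92 mod 97 = 67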